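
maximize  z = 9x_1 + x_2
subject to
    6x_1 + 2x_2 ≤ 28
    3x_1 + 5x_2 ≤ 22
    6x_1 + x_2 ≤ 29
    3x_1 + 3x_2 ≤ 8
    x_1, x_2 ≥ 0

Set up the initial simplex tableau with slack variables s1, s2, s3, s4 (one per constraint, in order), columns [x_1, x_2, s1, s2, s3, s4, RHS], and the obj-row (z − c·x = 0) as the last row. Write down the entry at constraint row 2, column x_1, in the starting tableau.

3

Constraint 2 has coefficient 3 on x_1.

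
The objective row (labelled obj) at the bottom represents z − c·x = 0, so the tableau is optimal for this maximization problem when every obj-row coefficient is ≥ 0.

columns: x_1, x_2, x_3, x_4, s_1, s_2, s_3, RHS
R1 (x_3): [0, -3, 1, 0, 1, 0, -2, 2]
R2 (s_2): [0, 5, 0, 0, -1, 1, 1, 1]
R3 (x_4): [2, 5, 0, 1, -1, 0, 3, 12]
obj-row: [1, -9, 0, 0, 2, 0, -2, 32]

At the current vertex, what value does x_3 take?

x_3 is basic (row 1); its value is the RHS of that row, 2.

2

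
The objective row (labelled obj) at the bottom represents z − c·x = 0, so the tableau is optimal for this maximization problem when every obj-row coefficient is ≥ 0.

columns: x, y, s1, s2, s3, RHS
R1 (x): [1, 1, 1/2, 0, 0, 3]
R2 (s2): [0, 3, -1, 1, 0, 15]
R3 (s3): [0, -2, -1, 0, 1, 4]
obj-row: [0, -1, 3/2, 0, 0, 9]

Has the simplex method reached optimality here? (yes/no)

The obj-row has a negative entry -1 in column y, so it is not optimal.

no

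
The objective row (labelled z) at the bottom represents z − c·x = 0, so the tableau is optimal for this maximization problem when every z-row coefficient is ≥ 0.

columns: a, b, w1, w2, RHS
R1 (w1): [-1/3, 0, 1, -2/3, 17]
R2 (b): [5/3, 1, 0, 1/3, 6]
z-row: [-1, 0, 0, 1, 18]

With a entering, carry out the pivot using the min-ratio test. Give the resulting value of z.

Ratio test on column a — row 1: entry -1/3 ≤ 0; row 2: 6/(5/3) = 18/5. Minimum is 18/5 at row 2 (b leaves); pivot element 5/3.
Pivot on row 2; the z-row RHS becomes 18 − (-1)·(18/5) = 108/5.

108/5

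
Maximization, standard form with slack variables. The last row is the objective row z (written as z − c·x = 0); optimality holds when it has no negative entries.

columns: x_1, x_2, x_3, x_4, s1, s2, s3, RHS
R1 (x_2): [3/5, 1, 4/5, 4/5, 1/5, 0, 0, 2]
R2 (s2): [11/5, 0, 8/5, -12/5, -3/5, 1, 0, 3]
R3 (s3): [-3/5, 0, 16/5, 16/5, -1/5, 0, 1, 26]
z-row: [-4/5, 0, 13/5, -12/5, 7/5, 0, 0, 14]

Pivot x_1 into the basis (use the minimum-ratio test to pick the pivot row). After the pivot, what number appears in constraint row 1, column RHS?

13/11

Ratio test on column x_1 — row 1: 2/(3/5) = 10/3; row 2: 3/(11/5) = 15/11; row 3: entry -3/5 ≤ 0. Minimum is 15/11 at row 2 (s2 leaves); pivot element 11/5.
Divide row 2 by 11/5; eliminate column x_1 from the other rows.
Row 1 update in column RHS: 2 − (3/5)·(15/11) = 13/11.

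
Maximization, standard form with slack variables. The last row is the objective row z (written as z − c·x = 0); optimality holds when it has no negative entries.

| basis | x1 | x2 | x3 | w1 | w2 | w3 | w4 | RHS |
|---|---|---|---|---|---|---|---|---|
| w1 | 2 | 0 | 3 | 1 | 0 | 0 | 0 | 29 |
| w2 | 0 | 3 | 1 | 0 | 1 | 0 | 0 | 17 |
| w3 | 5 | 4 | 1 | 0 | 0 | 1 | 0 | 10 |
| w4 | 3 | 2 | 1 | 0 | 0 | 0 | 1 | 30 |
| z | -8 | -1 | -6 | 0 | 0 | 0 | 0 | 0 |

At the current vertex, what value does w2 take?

17

w2 is basic (row 2); its value is the RHS of that row, 17.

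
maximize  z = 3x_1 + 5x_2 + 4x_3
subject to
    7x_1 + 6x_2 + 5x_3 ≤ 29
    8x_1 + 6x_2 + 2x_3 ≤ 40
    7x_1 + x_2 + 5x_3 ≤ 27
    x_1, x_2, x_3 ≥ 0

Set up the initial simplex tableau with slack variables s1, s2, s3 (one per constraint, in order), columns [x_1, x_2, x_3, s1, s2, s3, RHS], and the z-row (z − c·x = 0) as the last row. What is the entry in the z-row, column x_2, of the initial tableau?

-5

The z-row carries the negated objective coefficients: the x_2 entry is -5.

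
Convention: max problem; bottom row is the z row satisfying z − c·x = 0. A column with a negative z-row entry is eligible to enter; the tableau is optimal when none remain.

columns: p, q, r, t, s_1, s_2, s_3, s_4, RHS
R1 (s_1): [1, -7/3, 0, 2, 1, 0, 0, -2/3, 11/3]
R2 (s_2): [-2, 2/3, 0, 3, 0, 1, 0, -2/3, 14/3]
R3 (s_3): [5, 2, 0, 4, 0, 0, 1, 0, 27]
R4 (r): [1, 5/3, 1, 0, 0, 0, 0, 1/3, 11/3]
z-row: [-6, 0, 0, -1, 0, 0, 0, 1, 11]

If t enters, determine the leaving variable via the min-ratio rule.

Column t entries and ratios — s_1: (11/3)/2 = 11/6; s_2: (14/3)/3 = 14/9; s_3: 27/4 = 27/4; r: 0 ≤ 0, skip.
Smallest ratio is 14/9 in the row of s_2, so s_2 leaves.

s_2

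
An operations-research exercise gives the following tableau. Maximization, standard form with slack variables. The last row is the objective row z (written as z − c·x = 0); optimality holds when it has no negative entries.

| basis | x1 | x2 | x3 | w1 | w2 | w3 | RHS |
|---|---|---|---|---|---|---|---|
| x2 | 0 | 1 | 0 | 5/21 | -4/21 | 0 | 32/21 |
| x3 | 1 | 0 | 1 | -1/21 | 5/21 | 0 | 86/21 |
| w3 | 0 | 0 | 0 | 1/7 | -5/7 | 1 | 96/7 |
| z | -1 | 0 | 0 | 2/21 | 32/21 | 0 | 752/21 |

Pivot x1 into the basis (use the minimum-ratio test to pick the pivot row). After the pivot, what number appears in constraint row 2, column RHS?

Ratio test on column x1 — row 1: entry 0 ≤ 0; row 2: (86/21)/1 = 86/21; row 3: entry 0 ≤ 0. Minimum is 86/21 at row 2 (x3 leaves); pivot element 1.
Divide row 2 by 1; eliminate column x1 from the other rows.
In the new row 2, the RHS entry is the old entry divided by the pivot: (86/21)/1 = 86/21.

86/21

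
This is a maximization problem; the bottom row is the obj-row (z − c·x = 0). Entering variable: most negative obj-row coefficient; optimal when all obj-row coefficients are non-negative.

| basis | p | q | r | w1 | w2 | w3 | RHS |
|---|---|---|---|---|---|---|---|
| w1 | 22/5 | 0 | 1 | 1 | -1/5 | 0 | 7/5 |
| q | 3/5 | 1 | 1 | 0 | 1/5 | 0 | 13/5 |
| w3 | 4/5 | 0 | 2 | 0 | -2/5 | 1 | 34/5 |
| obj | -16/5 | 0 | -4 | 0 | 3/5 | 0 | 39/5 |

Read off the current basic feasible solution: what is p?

0

p is not in the basis, so in the current basic feasible solution p = 0.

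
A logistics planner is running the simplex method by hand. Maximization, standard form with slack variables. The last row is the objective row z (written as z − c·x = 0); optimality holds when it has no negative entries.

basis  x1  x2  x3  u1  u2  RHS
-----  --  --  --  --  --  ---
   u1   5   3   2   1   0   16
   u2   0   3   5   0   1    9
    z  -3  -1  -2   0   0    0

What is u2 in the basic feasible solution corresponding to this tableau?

u2 is basic (row 2); its value is the RHS of that row, 9.

9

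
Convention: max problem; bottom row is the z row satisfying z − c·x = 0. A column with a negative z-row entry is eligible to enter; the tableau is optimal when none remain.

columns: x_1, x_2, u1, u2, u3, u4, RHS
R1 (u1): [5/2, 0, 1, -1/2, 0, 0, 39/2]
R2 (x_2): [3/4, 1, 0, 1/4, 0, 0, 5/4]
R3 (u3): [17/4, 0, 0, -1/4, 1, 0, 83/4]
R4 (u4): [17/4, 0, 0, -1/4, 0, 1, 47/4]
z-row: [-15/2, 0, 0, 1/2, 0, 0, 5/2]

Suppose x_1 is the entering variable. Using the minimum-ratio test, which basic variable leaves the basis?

Column x_1 entries and ratios — u1: (39/2)/(5/2) = 39/5; x_2: (5/4)/(3/4) = 5/3; u3: (83/4)/(17/4) = 83/17; u4: (47/4)/(17/4) = 47/17.
Smallest ratio is 5/3 in the row of x_2, so x_2 leaves.

x_2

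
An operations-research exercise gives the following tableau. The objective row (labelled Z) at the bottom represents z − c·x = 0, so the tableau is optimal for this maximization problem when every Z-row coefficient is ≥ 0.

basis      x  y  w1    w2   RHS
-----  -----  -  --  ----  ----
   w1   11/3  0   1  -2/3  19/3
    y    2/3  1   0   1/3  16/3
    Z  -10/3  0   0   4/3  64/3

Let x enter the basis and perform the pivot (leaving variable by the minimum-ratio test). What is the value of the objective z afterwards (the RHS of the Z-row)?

Ratio test on column x — row 1: (19/3)/(11/3) = 19/11; row 2: (16/3)/(2/3) = 8. Minimum is 19/11 at row 1 (w1 leaves); pivot element 11/3.
Pivot on row 1; the Z-row RHS becomes 64/3 − (-10/3)·(19/11) = 298/11.

298/11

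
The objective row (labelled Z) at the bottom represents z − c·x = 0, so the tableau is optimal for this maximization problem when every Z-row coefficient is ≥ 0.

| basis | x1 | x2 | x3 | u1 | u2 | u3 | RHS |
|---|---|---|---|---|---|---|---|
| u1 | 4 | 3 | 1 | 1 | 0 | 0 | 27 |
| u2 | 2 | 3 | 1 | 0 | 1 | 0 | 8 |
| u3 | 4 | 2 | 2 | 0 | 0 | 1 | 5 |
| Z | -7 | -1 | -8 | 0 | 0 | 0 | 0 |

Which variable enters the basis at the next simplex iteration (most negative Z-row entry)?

x3

Negative Z-row entries: x1: -7, x2: -1, x3: -8.
The most negative is -8 in column x3, so x3 enters.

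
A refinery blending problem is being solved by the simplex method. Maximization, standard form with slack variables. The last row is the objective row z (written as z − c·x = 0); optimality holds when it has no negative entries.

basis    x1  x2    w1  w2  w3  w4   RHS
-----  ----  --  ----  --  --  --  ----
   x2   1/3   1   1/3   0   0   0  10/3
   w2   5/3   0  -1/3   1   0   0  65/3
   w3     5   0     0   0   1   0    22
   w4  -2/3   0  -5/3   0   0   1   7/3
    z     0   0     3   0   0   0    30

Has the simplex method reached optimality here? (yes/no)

Every z-row coefficient is ≥ 0, so the tableau is optimal.

yes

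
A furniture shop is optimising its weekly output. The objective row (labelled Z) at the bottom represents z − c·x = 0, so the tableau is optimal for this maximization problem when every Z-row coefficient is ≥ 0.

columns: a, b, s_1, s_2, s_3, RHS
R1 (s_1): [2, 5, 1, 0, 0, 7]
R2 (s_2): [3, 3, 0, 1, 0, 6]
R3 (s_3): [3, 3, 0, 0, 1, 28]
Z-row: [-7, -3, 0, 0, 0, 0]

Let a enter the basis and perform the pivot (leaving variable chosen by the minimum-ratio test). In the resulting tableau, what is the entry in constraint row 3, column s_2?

-1

Ratio test on column a — row 1: 7/2 = 7/2; row 2: 6/3 = 2; row 3: 28/3 = 28/3. Minimum is 2 at row 2 (s_2 leaves); pivot element 3.
Divide row 2 by 3; eliminate column a from the other rows.
Row 3 update in column s_2: 0 − 3·(1/3) = -1.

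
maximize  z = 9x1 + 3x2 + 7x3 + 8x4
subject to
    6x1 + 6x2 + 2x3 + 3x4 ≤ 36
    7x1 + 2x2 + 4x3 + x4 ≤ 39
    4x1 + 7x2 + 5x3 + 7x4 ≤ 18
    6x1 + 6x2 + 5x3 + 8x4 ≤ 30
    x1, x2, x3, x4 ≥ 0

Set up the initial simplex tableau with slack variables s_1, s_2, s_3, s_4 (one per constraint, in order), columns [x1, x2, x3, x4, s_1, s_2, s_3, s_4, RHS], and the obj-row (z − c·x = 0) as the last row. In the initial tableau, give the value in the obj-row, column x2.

-3

The obj-row carries the negated objective coefficients: the x2 entry is -3.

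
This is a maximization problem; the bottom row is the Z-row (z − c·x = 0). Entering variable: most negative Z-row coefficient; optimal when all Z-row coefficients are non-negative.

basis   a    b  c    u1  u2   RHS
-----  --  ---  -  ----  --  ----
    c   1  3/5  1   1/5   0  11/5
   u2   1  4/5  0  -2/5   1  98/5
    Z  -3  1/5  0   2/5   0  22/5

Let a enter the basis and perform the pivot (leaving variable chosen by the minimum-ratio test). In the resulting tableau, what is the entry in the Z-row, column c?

Ratio test on column a — row 1: (11/5)/1 = 11/5; row 2: (98/5)/1 = 98/5. Minimum is 11/5 at row 1 (c leaves); pivot element 1.
Divide row 1 by 1; eliminate column a from the other rows.
Z-row update in column c: 0 − (-3)·1 = 3.

3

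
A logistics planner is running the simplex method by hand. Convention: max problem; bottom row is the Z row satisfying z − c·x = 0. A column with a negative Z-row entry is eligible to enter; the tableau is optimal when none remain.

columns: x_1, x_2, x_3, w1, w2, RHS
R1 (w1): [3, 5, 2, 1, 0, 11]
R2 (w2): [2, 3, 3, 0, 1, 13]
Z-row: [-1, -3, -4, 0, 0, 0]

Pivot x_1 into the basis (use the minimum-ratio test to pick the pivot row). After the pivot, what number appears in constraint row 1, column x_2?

5/3

Ratio test on column x_1 — row 1: 11/3 = 11/3; row 2: 13/2 = 13/2. Minimum is 11/3 at row 1 (w1 leaves); pivot element 3.
Divide row 1 by 3; eliminate column x_1 from the other rows.
In the new row 1, the x_2 entry is the old entry divided by the pivot: 5/3 = 5/3.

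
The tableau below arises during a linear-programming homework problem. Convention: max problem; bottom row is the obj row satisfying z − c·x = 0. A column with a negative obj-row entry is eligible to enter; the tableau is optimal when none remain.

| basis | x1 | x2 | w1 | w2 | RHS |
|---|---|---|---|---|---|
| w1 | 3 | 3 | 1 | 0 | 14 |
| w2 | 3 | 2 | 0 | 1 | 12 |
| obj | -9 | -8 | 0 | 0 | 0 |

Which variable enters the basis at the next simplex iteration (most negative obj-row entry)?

Negative obj-row entries: x1: -9, x2: -8.
The most negative is -9 in column x1, so x1 enters.

x1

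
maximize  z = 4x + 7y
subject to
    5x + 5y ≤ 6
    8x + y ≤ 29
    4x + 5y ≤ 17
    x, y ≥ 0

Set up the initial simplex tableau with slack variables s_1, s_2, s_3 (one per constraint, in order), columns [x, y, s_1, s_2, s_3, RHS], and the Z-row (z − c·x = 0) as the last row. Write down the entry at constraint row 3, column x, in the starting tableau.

Constraint 3 has coefficient 4 on x.

4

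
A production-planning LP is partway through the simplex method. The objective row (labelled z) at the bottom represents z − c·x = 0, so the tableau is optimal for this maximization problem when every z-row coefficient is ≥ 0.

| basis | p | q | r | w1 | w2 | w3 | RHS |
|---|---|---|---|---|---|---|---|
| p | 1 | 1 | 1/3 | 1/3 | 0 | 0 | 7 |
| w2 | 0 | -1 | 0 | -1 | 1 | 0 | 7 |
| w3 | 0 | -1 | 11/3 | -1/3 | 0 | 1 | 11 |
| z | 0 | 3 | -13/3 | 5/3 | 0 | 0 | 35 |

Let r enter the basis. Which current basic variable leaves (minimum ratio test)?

Column r entries and ratios — p: 7/(1/3) = 21; w2: 0 ≤ 0, skip; w3: 11/(11/3) = 3.
Smallest ratio is 3 in the row of w3, so w3 leaves.

w3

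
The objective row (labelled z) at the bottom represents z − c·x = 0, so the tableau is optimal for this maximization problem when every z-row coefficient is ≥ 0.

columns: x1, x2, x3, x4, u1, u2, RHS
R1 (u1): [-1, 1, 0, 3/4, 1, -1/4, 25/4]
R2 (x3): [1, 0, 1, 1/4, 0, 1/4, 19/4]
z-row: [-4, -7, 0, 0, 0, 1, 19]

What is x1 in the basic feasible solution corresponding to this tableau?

x1 is not in the basis, so in the current basic feasible solution x1 = 0.

0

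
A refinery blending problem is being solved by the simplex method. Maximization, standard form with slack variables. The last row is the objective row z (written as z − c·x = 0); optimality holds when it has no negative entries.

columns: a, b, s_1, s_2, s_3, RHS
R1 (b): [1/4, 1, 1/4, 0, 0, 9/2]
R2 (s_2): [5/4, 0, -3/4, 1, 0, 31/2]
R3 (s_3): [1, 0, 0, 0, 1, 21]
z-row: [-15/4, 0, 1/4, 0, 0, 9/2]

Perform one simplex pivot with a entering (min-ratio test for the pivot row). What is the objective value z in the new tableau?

51

Ratio test on column a — row 1: (9/2)/(1/4) = 18; row 2: (31/2)/(5/4) = 62/5; row 3: 21/1 = 21. Minimum is 62/5 at row 2 (s_2 leaves); pivot element 5/4.
Pivot on row 2; the z-row RHS becomes 9/2 − (-15/4)·(62/5) = 51.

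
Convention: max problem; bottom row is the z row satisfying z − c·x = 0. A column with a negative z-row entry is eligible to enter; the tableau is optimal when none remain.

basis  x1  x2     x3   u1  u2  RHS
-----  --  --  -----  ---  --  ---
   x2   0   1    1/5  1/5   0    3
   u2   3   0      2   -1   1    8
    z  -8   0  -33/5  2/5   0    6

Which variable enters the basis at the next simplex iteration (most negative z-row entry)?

Negative z-row entries: x1: -8, x3: -33/5.
The most negative is -8 in column x1, so x1 enters.

x1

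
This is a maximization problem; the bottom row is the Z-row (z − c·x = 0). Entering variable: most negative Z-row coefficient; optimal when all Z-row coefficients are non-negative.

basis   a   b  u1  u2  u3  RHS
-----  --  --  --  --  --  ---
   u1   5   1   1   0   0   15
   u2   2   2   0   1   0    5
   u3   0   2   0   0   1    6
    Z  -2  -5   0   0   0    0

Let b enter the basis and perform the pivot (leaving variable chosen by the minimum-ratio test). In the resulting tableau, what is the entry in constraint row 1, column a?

4

Ratio test on column b — row 1: 15/1 = 15; row 2: 5/2 = 5/2; row 3: 6/2 = 3. Minimum is 5/2 at row 2 (u2 leaves); pivot element 2.
Divide row 2 by 2; eliminate column b from the other rows.
Row 1 update in column a: 5 − 1·1 = 4.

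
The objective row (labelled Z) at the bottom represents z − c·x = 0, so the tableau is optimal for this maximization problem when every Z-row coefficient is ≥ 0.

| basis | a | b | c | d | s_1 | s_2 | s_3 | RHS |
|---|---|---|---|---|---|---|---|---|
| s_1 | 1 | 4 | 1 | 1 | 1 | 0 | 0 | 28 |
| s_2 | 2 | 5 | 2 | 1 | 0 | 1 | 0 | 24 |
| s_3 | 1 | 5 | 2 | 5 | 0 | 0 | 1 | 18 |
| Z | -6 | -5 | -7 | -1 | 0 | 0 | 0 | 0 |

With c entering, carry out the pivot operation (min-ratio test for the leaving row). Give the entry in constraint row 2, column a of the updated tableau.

1

Ratio test on column c — row 1: 28/1 = 28; row 2: 24/2 = 12; row 3: 18/2 = 9. Minimum is 9 at row 3 (s_3 leaves); pivot element 2.
Divide row 3 by 2; eliminate column c from the other rows.
Row 2 update in column a: 2 − 2·(1/2) = 1.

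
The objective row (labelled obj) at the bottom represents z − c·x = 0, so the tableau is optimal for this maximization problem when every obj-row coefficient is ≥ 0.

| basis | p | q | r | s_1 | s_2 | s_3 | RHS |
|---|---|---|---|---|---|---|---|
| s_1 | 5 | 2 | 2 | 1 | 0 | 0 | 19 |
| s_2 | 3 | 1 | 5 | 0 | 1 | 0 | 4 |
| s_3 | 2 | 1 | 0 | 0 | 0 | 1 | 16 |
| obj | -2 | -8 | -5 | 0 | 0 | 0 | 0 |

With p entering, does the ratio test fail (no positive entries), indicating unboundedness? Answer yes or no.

no

Column p has positive entries in row(s) 1, 2, 3, so the ratio test bounds it — not unbounded.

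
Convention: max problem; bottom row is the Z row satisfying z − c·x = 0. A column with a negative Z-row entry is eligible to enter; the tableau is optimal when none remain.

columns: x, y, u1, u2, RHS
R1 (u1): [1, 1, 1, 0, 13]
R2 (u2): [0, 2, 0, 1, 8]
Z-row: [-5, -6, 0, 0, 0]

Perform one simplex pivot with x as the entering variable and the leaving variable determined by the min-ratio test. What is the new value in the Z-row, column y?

Ratio test on column x — row 1: 13/1 = 13; row 2: entry 0 ≤ 0. Minimum is 13 at row 1 (u1 leaves); pivot element 1.
Divide row 1 by 1; eliminate column x from the other rows.
Z-row update in column y: -6 − (-5)·1 = -1.

-1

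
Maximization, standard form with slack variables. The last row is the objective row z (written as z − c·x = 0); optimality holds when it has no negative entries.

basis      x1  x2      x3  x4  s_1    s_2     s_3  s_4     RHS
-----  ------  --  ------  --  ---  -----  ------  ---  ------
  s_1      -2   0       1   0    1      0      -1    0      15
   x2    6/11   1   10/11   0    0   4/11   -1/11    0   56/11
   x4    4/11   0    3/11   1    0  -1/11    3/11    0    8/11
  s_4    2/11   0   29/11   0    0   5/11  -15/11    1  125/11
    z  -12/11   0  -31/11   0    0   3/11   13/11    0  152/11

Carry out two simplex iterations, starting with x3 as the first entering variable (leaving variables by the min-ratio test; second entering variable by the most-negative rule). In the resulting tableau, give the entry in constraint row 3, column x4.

5/4

Ratio test on column x3 — row 1: 15/1 = 15; row 2: (56/11)/(10/11) = 28/5; row 3: (8/11)/(3/11) = 8/3; row 4: (125/11)/(29/11) = 125/29. Minimum is 8/3 at row 3 (x4 leaves); pivot element 3/11.
Divide row 3 by 3/11; eliminate column x3 from the other rows.
Second iteration: most negative z-row entry is -2/3 in column s_2, so s_2 enters.
Ratio test on column s_2 — row 1: (37/3)/(1/3) = 37; row 2: (8/3)/(2/3) = 4; row 3: entry -1/3 ≤ 0; row 4: (13/3)/(4/3) = 13/4. Minimum is 13/4 at row 4 (s_4 leaves); pivot element 4/3.
Divide row 4 by 4/3; eliminate column s_2 from the other rows.
After both pivots, the entry at constraint row 3, column x4 is 5/4.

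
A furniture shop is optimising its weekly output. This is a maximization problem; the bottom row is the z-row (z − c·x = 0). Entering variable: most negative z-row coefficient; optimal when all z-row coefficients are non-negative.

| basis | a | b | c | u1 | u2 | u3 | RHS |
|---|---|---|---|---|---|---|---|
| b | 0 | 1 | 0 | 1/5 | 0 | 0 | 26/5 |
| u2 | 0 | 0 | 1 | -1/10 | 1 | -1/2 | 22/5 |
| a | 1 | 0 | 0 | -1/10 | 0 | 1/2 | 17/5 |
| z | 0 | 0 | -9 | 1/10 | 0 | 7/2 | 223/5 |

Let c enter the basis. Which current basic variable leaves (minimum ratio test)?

u2

Column c entries and ratios — b: 0 ≤ 0, skip; u2: (22/5)/1 = 22/5; a: 0 ≤ 0, skip.
Smallest ratio is 22/5 in the row of u2, so u2 leaves.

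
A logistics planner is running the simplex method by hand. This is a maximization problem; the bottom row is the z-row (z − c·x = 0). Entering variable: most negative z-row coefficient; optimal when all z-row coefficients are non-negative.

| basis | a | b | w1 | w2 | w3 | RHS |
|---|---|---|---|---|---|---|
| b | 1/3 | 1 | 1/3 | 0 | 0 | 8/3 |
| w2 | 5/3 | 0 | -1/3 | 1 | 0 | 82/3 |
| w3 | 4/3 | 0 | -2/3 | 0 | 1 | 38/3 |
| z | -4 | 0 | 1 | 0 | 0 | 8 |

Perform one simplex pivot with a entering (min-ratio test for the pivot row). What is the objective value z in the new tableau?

Ratio test on column a — row 1: (8/3)/(1/3) = 8; row 2: (82/3)/(5/3) = 82/5; row 3: (38/3)/(4/3) = 19/2. Minimum is 8 at row 1 (b leaves); pivot element 1/3.
Pivot on row 1; the z-row RHS becomes 8 − (-4)·8 = 40.

40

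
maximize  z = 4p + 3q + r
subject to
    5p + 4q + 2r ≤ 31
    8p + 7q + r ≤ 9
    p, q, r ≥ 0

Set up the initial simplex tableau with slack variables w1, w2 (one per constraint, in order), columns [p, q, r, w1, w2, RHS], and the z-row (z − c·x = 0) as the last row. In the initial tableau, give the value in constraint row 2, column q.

7

Constraint 2 has coefficient 7 on q.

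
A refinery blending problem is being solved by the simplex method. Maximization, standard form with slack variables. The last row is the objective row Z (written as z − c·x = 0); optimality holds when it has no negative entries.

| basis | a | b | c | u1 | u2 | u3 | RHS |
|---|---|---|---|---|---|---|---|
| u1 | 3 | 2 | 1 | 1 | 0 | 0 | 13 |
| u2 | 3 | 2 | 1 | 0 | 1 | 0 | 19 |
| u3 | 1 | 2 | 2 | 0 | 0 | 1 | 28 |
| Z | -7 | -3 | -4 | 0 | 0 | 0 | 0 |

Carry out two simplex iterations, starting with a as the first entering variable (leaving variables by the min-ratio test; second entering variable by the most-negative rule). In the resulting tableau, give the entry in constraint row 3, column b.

-2

Ratio test on column a — row 1: 13/3 = 13/3; row 2: 19/3 = 19/3; row 3: 28/1 = 28. Minimum is 13/3 at row 1 (u1 leaves); pivot element 3.
Divide row 1 by 3; eliminate column a from the other rows.
Second iteration: most negative Z-row entry is -5/3 in column c, so c enters.
Ratio test on column c — row 1: (13/3)/(1/3) = 13; row 2: entry 0 ≤ 0; row 3: (71/3)/(5/3) = 71/5. Minimum is 13 at row 1 (a leaves); pivot element 1/3.
Divide row 1 by 1/3; eliminate column c from the other rows.
After both pivots, the entry at constraint row 3, column b is -2.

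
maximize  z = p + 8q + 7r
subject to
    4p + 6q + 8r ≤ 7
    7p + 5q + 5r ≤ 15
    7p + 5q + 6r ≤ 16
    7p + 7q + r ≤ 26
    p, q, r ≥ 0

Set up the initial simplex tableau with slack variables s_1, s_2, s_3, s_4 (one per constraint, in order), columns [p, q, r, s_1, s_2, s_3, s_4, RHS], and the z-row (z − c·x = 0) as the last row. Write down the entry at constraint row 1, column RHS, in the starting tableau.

7

The RHS of constraint 1 is b_1 = 7.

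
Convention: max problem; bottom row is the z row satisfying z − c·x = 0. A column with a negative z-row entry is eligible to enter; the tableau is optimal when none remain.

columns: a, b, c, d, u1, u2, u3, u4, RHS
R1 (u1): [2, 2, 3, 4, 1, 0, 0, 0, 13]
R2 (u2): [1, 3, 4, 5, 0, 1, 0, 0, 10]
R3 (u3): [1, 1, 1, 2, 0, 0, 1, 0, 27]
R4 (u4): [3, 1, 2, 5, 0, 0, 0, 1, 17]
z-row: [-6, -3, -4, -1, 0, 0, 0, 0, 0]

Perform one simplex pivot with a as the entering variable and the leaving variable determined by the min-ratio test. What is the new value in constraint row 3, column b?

Ratio test on column a — row 1: 13/2 = 13/2; row 2: 10/1 = 10; row 3: 27/1 = 27; row 4: 17/3 = 17/3. Minimum is 17/3 at row 4 (u4 leaves); pivot element 3.
Divide row 4 by 3; eliminate column a from the other rows.
Row 3 update in column b: 1 − 1·(1/3) = 2/3.

2/3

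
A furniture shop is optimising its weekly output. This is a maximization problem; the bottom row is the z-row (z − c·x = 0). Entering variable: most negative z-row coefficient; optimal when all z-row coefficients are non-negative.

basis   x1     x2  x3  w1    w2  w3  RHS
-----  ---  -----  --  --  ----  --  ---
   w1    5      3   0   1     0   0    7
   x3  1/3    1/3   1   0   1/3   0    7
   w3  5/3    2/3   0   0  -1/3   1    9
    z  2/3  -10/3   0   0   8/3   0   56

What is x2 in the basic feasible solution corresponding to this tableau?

x2 is not in the basis, so in the current basic feasible solution x2 = 0.

0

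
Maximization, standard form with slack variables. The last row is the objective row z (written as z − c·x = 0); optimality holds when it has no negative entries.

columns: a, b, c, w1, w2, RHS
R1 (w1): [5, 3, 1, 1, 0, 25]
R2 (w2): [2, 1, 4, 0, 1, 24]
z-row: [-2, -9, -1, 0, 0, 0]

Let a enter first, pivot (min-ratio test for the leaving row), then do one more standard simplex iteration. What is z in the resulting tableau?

Ratio test on column a — row 1: 25/5 = 5; row 2: 24/2 = 12. Minimum is 5 at row 1 (w1 leaves); pivot element 5.
Pivot on row 1; the z-row RHS becomes 0 − (-2)·5 = 10.
Next entering variable (most negative z-row entry -39/5): b.
Ratio test on column b — row 1: 5/(3/5) = 25/3; row 2: entry -1/5 ≤ 0. Minimum is 25/3 at row 1 (a leaves); pivot element 3/5.
After the second pivot the z-row RHS is 10 − (-39/5)·(25/3) = 75.

75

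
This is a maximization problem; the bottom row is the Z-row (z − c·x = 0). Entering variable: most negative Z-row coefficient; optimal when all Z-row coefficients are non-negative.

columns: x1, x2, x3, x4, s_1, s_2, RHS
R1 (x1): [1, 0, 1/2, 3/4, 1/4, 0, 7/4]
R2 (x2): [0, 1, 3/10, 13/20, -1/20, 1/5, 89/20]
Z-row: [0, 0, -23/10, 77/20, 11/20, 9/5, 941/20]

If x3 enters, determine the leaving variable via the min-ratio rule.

Column x3 entries and ratios — x1: (7/4)/(1/2) = 7/2; x2: (89/20)/(3/10) = 89/6.
Smallest ratio is 7/2 in the row of x1, so x1 leaves.

x1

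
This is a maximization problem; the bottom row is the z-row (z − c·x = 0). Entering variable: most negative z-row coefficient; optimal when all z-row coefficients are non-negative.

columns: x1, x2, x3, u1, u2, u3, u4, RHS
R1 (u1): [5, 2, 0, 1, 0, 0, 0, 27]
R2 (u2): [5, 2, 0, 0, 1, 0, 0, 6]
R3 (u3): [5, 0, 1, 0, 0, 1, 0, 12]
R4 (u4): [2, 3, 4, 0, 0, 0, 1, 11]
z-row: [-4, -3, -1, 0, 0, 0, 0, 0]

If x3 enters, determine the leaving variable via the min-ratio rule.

u4

Column x3 entries and ratios — u1: 0 ≤ 0, skip; u2: 0 ≤ 0, skip; u3: 12/1 = 12; u4: 11/4 = 11/4.
Smallest ratio is 11/4 in the row of u4, so u4 leaves.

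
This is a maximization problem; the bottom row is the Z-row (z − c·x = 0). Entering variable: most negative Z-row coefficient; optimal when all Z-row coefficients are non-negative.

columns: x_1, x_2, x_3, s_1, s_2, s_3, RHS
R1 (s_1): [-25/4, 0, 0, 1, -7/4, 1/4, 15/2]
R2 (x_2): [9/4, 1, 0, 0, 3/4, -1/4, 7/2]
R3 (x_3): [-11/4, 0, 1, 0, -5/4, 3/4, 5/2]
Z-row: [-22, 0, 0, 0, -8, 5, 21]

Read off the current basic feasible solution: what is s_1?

15/2

s_1 is basic (row 1); its value is the RHS of that row, 15/2.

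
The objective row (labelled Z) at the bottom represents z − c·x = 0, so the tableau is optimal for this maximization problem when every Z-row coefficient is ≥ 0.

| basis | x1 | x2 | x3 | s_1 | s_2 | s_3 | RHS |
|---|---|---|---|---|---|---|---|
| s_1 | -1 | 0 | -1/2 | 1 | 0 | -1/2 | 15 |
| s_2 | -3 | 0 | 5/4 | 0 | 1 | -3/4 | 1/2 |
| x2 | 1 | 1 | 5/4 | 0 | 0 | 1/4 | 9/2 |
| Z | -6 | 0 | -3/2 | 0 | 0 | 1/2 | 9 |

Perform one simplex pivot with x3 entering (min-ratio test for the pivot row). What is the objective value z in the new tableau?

48/5

Ratio test on column x3 — row 1: entry -1/2 ≤ 0; row 2: (1/2)/(5/4) = 2/5; row 3: (9/2)/(5/4) = 18/5. Minimum is 2/5 at row 2 (s_2 leaves); pivot element 5/4.
Pivot on row 2; the Z-row RHS becomes 9 − (-3/2)·(2/5) = 48/5.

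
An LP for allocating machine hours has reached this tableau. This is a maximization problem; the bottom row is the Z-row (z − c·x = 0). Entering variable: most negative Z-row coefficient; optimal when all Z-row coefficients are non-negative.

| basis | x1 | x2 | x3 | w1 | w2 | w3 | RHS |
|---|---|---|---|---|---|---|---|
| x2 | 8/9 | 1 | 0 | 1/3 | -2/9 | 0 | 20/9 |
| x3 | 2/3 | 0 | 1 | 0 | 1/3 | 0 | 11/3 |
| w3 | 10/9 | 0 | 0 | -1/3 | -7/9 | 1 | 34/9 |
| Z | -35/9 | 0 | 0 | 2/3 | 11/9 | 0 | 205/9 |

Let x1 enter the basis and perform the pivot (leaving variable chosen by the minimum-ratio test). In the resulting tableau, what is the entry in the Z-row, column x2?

35/8

Ratio test on column x1 — row 1: (20/9)/(8/9) = 5/2; row 2: (11/3)/(2/3) = 11/2; row 3: (34/9)/(10/9) = 17/5. Minimum is 5/2 at row 1 (x2 leaves); pivot element 8/9.
Divide row 1 by 8/9; eliminate column x1 from the other rows.
Z-row update in column x2: 0 − (-35/9)·(9/8) = 35/8.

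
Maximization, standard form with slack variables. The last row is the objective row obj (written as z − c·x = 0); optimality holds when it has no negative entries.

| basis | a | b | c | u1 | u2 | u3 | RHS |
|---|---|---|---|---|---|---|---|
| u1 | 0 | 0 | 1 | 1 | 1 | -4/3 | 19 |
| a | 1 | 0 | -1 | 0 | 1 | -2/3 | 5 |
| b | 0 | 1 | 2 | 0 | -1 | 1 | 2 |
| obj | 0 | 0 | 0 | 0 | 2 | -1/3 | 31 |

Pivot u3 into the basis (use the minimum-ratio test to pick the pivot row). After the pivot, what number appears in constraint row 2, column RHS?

Ratio test on column u3 — row 1: entry -4/3 ≤ 0; row 2: entry -2/3 ≤ 0; row 3: 2/1 = 2. Minimum is 2 at row 3 (b leaves); pivot element 1.
Divide row 3 by 1; eliminate column u3 from the other rows.
Row 2 update in column RHS: 5 − (-2/3)·2 = 19/3.

19/3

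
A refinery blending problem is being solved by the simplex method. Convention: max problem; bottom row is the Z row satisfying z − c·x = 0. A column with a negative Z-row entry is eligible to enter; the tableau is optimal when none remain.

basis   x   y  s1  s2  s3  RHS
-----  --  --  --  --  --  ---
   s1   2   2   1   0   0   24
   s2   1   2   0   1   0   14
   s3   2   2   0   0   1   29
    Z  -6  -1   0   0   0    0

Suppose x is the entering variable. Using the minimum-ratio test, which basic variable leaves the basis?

s1

Column x entries and ratios — s1: 24/2 = 12; s2: 14/1 = 14; s3: 29/2 = 29/2.
Smallest ratio is 12 in the row of s1, so s1 leaves.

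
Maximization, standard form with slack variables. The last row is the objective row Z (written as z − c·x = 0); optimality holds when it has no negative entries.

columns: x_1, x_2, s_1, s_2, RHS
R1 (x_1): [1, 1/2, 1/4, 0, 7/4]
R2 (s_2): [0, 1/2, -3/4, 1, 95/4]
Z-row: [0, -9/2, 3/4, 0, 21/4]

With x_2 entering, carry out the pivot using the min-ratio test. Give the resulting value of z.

Ratio test on column x_2 — row 1: (7/4)/(1/2) = 7/2; row 2: (95/4)/(1/2) = 95/2. Minimum is 7/2 at row 1 (x_1 leaves); pivot element 1/2.
Pivot on row 1; the Z-row RHS becomes 21/4 − (-9/2)·(7/2) = 21.

21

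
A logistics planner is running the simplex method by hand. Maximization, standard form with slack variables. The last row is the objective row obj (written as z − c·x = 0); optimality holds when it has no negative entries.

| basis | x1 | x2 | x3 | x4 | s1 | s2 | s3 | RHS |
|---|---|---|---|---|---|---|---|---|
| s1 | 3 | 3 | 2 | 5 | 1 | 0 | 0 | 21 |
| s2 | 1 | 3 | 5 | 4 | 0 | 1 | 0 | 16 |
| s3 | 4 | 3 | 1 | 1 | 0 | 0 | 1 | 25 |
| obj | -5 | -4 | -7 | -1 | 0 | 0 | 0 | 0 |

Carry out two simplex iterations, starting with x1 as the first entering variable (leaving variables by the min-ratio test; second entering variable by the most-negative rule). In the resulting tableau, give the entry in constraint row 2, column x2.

Ratio test on column x1 — row 1: 21/3 = 7; row 2: 16/1 = 16; row 3: 25/4 = 25/4. Minimum is 25/4 at row 3 (s3 leaves); pivot element 4.
Divide row 3 by 4; eliminate column x1 from the other rows.
Second iteration: most negative obj-row entry is -23/4 in column x3, so x3 enters.
Ratio test on column x3 — row 1: (9/4)/(5/4) = 9/5; row 2: (39/4)/(19/4) = 39/19; row 3: (25/4)/(1/4) = 25. Minimum is 9/5 at row 1 (s1 leaves); pivot element 5/4.
Divide row 1 by 5/4; eliminate column x3 from the other rows.
After both pivots, the entry at constraint row 2, column x2 is -3/5.

-3/5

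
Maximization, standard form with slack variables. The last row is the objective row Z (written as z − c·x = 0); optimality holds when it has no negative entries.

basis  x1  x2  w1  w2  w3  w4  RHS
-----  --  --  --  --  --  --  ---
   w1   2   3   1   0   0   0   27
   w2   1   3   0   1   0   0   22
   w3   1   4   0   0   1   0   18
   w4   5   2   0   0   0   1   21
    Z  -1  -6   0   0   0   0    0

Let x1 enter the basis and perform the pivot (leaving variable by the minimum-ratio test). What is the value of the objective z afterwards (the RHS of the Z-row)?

21/5

Ratio test on column x1 — row 1: 27/2 = 27/2; row 2: 22/1 = 22; row 3: 18/1 = 18; row 4: 21/5 = 21/5. Minimum is 21/5 at row 4 (w4 leaves); pivot element 5.
Pivot on row 4; the Z-row RHS becomes 0 − (-1)·(21/5) = 21/5.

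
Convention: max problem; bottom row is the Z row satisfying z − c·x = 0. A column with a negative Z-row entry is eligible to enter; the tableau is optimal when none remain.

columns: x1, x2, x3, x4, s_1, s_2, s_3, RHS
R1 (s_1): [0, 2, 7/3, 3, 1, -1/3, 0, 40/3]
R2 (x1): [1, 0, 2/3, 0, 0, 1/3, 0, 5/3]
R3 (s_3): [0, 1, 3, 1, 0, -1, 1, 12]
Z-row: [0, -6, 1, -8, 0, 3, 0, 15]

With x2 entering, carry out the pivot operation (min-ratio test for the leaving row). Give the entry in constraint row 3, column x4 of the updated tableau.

Ratio test on column x2 — row 1: (40/3)/2 = 20/3; row 2: entry 0 ≤ 0; row 3: 12/1 = 12. Minimum is 20/3 at row 1 (s_1 leaves); pivot element 2.
Divide row 1 by 2; eliminate column x2 from the other rows.
Row 3 update in column x4: 1 − 1·(3/2) = -1/2.

-1/2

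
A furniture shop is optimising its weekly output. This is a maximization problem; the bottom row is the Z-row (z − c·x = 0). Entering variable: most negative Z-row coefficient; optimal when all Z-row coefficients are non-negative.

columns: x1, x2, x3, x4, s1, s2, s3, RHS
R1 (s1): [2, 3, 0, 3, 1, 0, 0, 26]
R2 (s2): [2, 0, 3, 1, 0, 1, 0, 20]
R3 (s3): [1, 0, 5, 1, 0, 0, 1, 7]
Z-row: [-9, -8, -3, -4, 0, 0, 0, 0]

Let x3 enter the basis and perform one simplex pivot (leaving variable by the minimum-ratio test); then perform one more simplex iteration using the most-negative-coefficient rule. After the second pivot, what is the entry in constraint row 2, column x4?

Ratio test on column x3 — row 1: entry 0 ≤ 0; row 2: 20/3 = 20/3; row 3: 7/5 = 7/5. Minimum is 7/5 at row 3 (s3 leaves); pivot element 5.
Divide row 3 by 5; eliminate column x3 from the other rows.
Second iteration: most negative Z-row entry is -42/5 in column x1, so x1 enters.
Ratio test on column x1 — row 1: 26/2 = 13; row 2: (79/5)/(7/5) = 79/7; row 3: (7/5)/(1/5) = 7. Minimum is 7 at row 3 (x3 leaves); pivot element 1/5.
Divide row 3 by 1/5; eliminate column x1 from the other rows.
After both pivots, the entry at constraint row 2, column x4 is -1.

-1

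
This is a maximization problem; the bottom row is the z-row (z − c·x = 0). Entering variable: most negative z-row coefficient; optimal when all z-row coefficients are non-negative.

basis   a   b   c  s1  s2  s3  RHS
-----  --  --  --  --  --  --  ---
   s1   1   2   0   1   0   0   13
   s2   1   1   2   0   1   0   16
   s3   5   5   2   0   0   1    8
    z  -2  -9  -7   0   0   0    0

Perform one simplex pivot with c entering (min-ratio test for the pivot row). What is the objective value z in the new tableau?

28

Ratio test on column c — row 1: entry 0 ≤ 0; row 2: 16/2 = 8; row 3: 8/2 = 4. Minimum is 4 at row 3 (s3 leaves); pivot element 2.
Pivot on row 3; the z-row RHS becomes 0 − (-7)·4 = 28.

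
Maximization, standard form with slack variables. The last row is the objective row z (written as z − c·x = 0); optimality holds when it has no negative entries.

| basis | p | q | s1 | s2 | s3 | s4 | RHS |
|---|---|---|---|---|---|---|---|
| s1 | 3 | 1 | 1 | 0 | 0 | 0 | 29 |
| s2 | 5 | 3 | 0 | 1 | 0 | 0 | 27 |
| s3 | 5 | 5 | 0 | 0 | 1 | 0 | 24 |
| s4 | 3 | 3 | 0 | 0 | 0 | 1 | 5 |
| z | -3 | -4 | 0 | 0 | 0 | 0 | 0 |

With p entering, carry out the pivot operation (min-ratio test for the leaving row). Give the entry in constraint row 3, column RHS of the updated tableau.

Ratio test on column p — row 1: 29/3 = 29/3; row 2: 27/5 = 27/5; row 3: 24/5 = 24/5; row 4: 5/3 = 5/3. Minimum is 5/3 at row 4 (s4 leaves); pivot element 3.
Divide row 4 by 3; eliminate column p from the other rows.
Row 3 update in column RHS: 24 − 5·(5/3) = 47/3.

47/3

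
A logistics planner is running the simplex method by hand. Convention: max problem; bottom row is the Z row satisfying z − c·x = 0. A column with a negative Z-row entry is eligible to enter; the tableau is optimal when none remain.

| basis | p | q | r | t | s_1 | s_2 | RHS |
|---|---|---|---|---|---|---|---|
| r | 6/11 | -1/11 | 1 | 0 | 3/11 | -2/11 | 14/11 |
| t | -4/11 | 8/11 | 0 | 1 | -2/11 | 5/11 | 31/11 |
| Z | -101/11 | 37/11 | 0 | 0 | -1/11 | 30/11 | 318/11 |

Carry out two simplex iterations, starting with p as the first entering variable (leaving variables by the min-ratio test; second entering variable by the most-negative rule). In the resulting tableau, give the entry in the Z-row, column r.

35/2

Ratio test on column p — row 1: (14/11)/(6/11) = 7/3; row 2: entry -4/11 ≤ 0. Minimum is 7/3 at row 1 (r leaves); pivot element 6/11.
Divide row 1 by 6/11; eliminate column p from the other rows.
Second iteration: most negative Z-row entry is -1/3 in column s_2, so s_2 enters.
Ratio test on column s_2 — row 1: entry -1/3 ≤ 0; row 2: (11/3)/(1/3) = 11. Minimum is 11 at row 2 (t leaves); pivot element 1/3.
Divide row 2 by 1/3; eliminate column s_2 from the other rows.
After both pivots, the entry at the Z-row, column r is 35/2.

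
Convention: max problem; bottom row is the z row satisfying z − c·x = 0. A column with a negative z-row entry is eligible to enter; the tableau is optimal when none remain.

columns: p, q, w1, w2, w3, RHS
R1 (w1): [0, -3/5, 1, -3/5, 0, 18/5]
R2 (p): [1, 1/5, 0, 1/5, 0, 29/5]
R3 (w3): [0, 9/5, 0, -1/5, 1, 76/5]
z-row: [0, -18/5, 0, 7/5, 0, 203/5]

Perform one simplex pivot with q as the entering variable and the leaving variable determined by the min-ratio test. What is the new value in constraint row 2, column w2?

Ratio test on column q — row 1: entry -3/5 ≤ 0; row 2: (29/5)/(1/5) = 29; row 3: (76/5)/(9/5) = 76/9. Minimum is 76/9 at row 3 (w3 leaves); pivot element 9/5.
Divide row 3 by 9/5; eliminate column q from the other rows.
Row 2 update in column w2: 1/5 − (1/5)·(-1/9) = 2/9.

2/9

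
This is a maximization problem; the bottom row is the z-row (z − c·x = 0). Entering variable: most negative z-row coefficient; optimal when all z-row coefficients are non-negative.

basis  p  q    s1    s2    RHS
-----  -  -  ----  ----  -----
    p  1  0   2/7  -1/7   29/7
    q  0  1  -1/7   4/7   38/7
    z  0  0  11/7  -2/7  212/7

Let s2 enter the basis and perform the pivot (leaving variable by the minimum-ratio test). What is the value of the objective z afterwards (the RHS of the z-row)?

33

Ratio test on column s2 — row 1: entry -1/7 ≤ 0; row 2: (38/7)/(4/7) = 19/2. Minimum is 19/2 at row 2 (q leaves); pivot element 4/7.
Pivot on row 2; the z-row RHS becomes 212/7 − (-2/7)·(19/2) = 33.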